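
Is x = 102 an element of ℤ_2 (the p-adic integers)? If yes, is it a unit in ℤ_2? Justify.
x ∈ ℤ_2 but not a unit; v_2(x) = 1 > 0

ℤ_2 = {x ∈ ℚ_2 : v_2(x) ≥ 0} and ℤ_2^× = {x ∈ ℤ_2 : v_2(x) = 0}. Here v_2(102) = v_2(num) − v_2(den) = 1; compare against these criteria.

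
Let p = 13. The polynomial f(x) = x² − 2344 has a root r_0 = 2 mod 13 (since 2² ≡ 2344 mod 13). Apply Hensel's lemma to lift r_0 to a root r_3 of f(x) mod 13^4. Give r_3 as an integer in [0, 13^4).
r_3 = 10051 (mod 28561)

Hensel's recurrence: r_{i+1} = r_i − f(r_i)·(f′(r_i))^{-1} mod 13^{i+2}, with f′(x) = 2x. Iterate:
  r_0 = 2 (mod 13)
  r_1 = 80 (mod 169)
  r_2 = 1263 (mod 2197)
  r_3 = 10051 (mod 28561)
Final: r_3 = 10051, and one checks f(r_3) ≡ 0 mod 13^4.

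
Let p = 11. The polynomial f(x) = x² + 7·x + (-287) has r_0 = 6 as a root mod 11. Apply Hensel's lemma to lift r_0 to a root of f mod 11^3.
r_2 = 501 (mod 1331)

Hensel: r_{i+1} = r_i − f(r_i)·(f′(r_i))^{-1} mod 11^{i+2}, f′(x) = 2x + 7. Iterate:
  r_0 = 6 (mod 11)
  r_1 = 17 (mod 121)
  r_2 = 501 (mod 1331)
Final: r = 501 satisfies f(r) ≡ 0 mod 11^3.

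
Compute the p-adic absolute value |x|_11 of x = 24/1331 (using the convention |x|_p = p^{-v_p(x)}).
|24/1331|_11 = 1331

Step 1 — compute v_11(x) by factoring powers of 11 out of the numerator and denominator: v_11(24/1331) = -3. Step 2 — apply |x|_p = p^{-v_p(x)} = 11^{3} = 1331.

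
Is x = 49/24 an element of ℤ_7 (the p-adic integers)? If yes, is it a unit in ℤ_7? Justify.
x ∈ ℤ_7 but not a unit; v_7(x) = 2 > 0

ℤ_7 = {x ∈ ℚ_7 : v_7(x) ≥ 0} and ℤ_7^× = {x ∈ ℤ_7 : v_7(x) = 0}. Here v_7(49/24) = v_7(num) − v_7(den) = 2; compare against these criteria.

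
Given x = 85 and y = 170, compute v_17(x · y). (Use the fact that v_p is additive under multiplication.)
v_17(14450) = 2

v_p(x) = 1 (factor: 85 = 17^1 · 5); v_p(y) = 1 (factor: 170 = 17^1 · 10). Additivity: v_p(xy) = v_p(x) + v_p(y) = 1 + 1 = 2. (Direct check: xy = 14450 = 17^2 · (50).)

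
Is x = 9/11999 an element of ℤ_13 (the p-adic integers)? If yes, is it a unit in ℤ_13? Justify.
x ∉ ℤ_13 (v_13(x) = -2 < 0)

ℤ_13 = {x ∈ ℚ_13 : v_13(x) ≥ 0} and ℤ_13^× = {x ∈ ℤ_13 : v_13(x) = 0}. Here v_13(9/11999) = v_13(num) − v_13(den) = -2; compare against these criteria.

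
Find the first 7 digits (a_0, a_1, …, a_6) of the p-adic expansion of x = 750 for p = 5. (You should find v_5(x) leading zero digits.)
(a_0, …, a_6) = (0, 0, 0, 1, 1, 0, 0)

v_5(750) = 3, so a_0 = ... = a_2 = 0. Factor out: x = 5^3 · u with u = 6 a unit in ℤ_5. Expand u iteratively via a_{v+i} = u_i mod 5, u_{i+1} = (u_i − a_{v+i})/5:
  u_0 = 6;  a_3 = 1;  u_1 = (u_0 − 1)/5 = 1
  u_1 = 1;  a_4 = 1;  u_2 = (u_1 − 1)/5 = 0
  u_2 = 0;  a_5 = 0;  u_3 = (u_2 − 0)/5 = 0
  u_3 = 0;  a_6 = 0;  u_4 = (u_3 − 0)/5 = 0
Digits: (0, 0, 0, 1, 1, 0, 0).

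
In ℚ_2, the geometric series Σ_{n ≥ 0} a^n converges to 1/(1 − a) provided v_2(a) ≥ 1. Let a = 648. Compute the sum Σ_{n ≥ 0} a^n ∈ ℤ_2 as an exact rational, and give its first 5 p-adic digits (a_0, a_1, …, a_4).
Σ a^n = 1/(1 − a) = -1/647;  first 5 digits = (1, 0, 0, 1, 0)

v_2(a) = 3 ≥ 1, so the series converges in ℤ_2 to 1/(1 − a) = 1/(1 − 648) = -1/647. Expand this rational in ℤ_2: compute digits iteratively via d_i = x_i mod 2, x_{i+1} = (x_i − d_i)/2. The first 5 digits are (1, 0, 0, 1, 0).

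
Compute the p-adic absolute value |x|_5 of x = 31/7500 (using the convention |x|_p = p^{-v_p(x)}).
|31/7500|_5 = 625

Step 1 — compute v_5(x) by factoring powers of 5 out of the numerator and denominator: v_5(31/7500) = -4. Step 2 — apply |x|_p = p^{-v_p(x)} = 5^{4} = 625.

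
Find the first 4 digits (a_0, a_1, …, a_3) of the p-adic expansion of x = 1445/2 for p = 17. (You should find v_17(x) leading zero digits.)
(a_0, …, a_3) = (0, 0, 11, 8)

v_17(1445/2) = 2, so a_0 = ... = a_1 = 0. Factor out: x = 17^2 · u with u = 5/2 a unit in ℤ_17. Expand u iteratively via a_{v+i} = u_i mod 17, u_{i+1} = (u_i − a_{v+i})/17:
  u_0 = 5/2;  a_2 = 11;  u_1 = (u_0 − 11)/17 = -1/2
  u_1 = -1/2;  a_3 = 8;  u_2 = (u_1 − 8)/17 = -1/2
Digits: (0, 0, 11, 8).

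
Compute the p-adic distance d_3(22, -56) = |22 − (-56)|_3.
d_3(22, -56) = 1/3

Step 1 — x − y = 22 − (-56) = 78. Step 2 — v_3(78) = 1 (factor: 78 = (3^1 · 26); the sign does not affect v_p). Step 3 — |x − y|_3 = 3^{-1} = 1/3.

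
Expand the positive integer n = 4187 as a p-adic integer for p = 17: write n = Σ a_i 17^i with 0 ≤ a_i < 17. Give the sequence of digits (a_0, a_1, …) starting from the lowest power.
(a_0, a_1, …) = (5, 8, 14)

Repeated division by 17 gives the digits low-to-high: 4187 = 5 + 8·17^1 + 14·17^2. Digit sequence: (5, 8, 14).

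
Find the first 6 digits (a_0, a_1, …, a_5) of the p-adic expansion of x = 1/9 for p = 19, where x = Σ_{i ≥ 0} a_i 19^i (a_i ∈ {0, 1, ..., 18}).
(a_0, …, a_5) = (17, 16, 16, 16, 16, 16)

v_19(1/9) = 0 (numerator and denominator both coprime to 19), so x ∈ ℤ_19^×. Compute digits iteratively via a_i = x_i mod 19, x_{i+1} = (x_i − a_i)/19, with x_0 = x:
  x_0 = 1/9;  a_0 = 17;  x_1 = (x_0 − 17)/19 = -8/9
  x_1 = -8/9;  a_1 = 16;  x_2 = (x_1 − 16)/19 = -8/9
  x_2 = -8/9;  a_2 = 16;  x_3 = (x_2 − 16)/19 = -8/9
  x_3 = -8/9;  a_3 = 16;  x_4 = (x_3 − 16)/19 = -8/9
  x_4 = -8/9;  a_4 = 16;  x_5 = (x_4 − 16)/19 = -8/9
  x_5 = -8/9;  a_5 = 16;  x_6 = (x_5 − 16)/19 = -8/9
Digits: (17, 16, 16, 16, 16, 16).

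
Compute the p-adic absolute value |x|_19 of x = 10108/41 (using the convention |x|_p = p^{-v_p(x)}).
|10108/41|_19 = 1/361

Step 1 — compute v_19(x) by factoring powers of 19 out of the numerator and denominator: v_19(10108/41) = 2. Step 2 — apply |x|_p = p^{-v_p(x)} = 19^{-2} = 1/361.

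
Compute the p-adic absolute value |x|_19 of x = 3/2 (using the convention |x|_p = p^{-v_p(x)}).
|3/2|_19 = 1

Step 1 — compute v_19(x) by factoring powers of 19 out of the numerator and denominator: v_19(3/2) = 0. Step 2 — apply |x|_p = p^{-v_p(x)} = 19^{0} = 1.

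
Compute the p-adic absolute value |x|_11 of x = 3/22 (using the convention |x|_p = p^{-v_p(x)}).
|3/22|_11 = 11

Step 1 — compute v_11(x) by factoring powers of 11 out of the numerator and denominator: v_11(3/22) = -1. Step 2 — apply |x|_p = p^{-v_p(x)} = 11^{1} = 11.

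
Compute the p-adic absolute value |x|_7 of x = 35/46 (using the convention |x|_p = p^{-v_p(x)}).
|35/46|_7 = 1/7

Step 1 — compute v_7(x) by factoring powers of 7 out of the numerator and denominator: v_7(35/46) = 1. Step 2 — apply |x|_p = p^{-v_p(x)} = 7^{-1} = 1/7.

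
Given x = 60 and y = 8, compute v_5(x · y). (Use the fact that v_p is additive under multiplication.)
v_5(480) = 1

v_p(x) = 1 (factor: 60 = 5^1 · 12); v_p(y) = 0 (factor: 8 = 5^0 · 8). Additivity: v_p(xy) = v_p(x) + v_p(y) = 1 + 0 = 1. (Direct check: xy = 480 = 5^1 · (96).)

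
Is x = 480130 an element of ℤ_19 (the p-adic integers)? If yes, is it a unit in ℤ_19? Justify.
x ∈ ℤ_19 but not a unit; v_19(x) = 3 > 0

ℤ_19 = {x ∈ ℚ_19 : v_19(x) ≥ 0} and ℤ_19^× = {x ∈ ℤ_19 : v_19(x) = 0}. Here v_19(480130) = v_19(num) − v_19(den) = 3; compare against these criteria.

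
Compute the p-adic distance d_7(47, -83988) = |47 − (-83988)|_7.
d_7(47, -83988) = 1/16807

Step 1 — x − y = 47 − (-83988) = 84035. Step 2 — v_7(84035) = 5 (factor: 84035 = (7^5 · 5); the sign does not affect v_p). Step 3 — |x − y|_7 = 7^{-5} = 1/16807.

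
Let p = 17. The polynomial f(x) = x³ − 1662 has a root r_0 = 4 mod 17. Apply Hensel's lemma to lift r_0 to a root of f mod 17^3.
r_2 = 820 (mod 4913)

Hensel: r_{i+1} = r_i − f(r_i)/f′(r_i) mod 17^{i+2}, where f′(x) = 3x². Iterate:
  r_0 = 4 (mod 17)
  r_1 = 242 (mod 289)
  r_2 = 820 (mod 4913)
Final: r = 820 with f(r) ≡ 0 mod 17^3.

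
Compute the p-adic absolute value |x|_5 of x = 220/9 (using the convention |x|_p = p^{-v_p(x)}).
|220/9|_5 = 1/5

Step 1 — compute v_5(x) by factoring powers of 5 out of the numerator and denominator: v_5(220/9) = 1. Step 2 — apply |x|_p = p^{-v_p(x)} = 5^{-1} = 1/5.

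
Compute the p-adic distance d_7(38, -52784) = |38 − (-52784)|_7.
d_7(38, -52784) = 1/2401

Step 1 — x − y = 38 − (-52784) = 52822. Step 2 — v_7(52822) = 4 (factor: 52822 = (7^4 · 22); the sign does not affect v_p). Step 3 — |x − y|_7 = 7^{-4} = 1/2401.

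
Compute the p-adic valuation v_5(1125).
v_5(1125) = 3

v_5(n) is the largest exponent k such that 5^k divides n. Factor out: 1125 = 5^3 · 9. (Sign doesn't affect v_p.) So v_5(1125) = 3.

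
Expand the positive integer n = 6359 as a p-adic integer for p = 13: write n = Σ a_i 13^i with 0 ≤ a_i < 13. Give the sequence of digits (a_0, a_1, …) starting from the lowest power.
(a_0, a_1, …) = (2, 8, 11, 2)

Repeated division by 13 gives the digits low-to-high: 6359 = 2 + 8·13^1 + 11·13^2 + 2·13^3. Digit sequence: (2, 8, 11, 2).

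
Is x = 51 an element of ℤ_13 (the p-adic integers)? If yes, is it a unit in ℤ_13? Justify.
x ∈ ℤ_13^× (unit); v_13(x) = 0

ℤ_13 = {x ∈ ℚ_13 : v_13(x) ≥ 0} and ℤ_13^× = {x ∈ ℤ_13 : v_13(x) = 0}. Here v_13(51) = v_13(num) − v_13(den) = 0; compare against these criteria.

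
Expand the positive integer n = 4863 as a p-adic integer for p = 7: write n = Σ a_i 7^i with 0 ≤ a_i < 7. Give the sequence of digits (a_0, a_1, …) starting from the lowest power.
(a_0, a_1, …) = (5, 1, 1, 0, 2)

Repeated division by 7 gives the digits low-to-high: 4863 = 5 + 1·7^1 + 1·7^2 + 2·7^4. Digit sequence: (5, 1, 1, 0, 2).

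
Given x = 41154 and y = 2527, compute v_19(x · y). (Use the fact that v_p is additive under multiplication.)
v_19(103996158) = 5

v_p(x) = 3 (factor: 41154 = 19^3 · 6); v_p(y) = 2 (factor: 2527 = 19^2 · 7). Additivity: v_p(xy) = v_p(x) + v_p(y) = 3 + 2 = 5. (Direct check: xy = 103996158 = 19^5 · (42).)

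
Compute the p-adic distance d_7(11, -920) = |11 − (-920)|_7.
d_7(11, -920) = 1/49

Step 1 — x − y = 11 − (-920) = 931. Step 2 — v_7(931) = 2 (factor: 931 = (7^2 · 19); the sign does not affect v_p). Step 3 — |x − y|_7 = 7^{-2} = 1/49.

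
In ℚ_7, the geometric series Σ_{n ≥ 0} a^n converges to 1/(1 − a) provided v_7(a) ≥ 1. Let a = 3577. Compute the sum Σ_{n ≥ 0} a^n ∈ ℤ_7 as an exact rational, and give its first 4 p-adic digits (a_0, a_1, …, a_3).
Σ a^n = 1/(1 − a) = -1/3576;  first 4 digits = (1, 0, 3, 3)

v_7(a) = 2 ≥ 1, so the series converges in ℤ_7 to 1/(1 − a) = 1/(1 − 3577) = -1/3576. Expand this rational in ℤ_7: compute digits iteratively via d_i = x_i mod 7, x_{i+1} = (x_i − d_i)/7. The first 4 digits are (1, 0, 3, 3).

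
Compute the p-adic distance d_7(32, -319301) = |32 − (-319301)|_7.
d_7(32, -319301) = 1/16807

Step 1 — x − y = 32 − (-319301) = 319333. Step 2 — v_7(319333) = 5 (factor: 319333 = (7^5 · 19); the sign does not affect v_p). Step 3 — |x − y|_7 = 7^{-5} = 1/16807.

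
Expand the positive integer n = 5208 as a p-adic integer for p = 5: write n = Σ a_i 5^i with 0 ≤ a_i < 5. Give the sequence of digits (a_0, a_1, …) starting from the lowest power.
(a_0, a_1, …) = (3, 1, 3, 1, 3, 1)

Repeated division by 5 gives the digits low-to-high: 5208 = 3 + 1·5^1 + 3·5^2 + 1·5^3 + 3·5^4 + 1·5^5. Digit sequence: (3, 1, 3, 1, 3, 1).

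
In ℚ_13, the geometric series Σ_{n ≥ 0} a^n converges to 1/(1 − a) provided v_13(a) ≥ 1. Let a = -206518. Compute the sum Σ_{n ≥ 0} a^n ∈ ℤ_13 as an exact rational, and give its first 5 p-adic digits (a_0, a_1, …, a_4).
Σ a^n = 1/(1 − a) = 1/206519;  first 5 digits = (1, 0, 0, 10, 5)

v_13(a) = 3 ≥ 1, so the series converges in ℤ_13 to 1/(1 − a) = 1/(1 − (-206518)) = 1/206519. Expand this rational in ℤ_13: compute digits iteratively via d_i = x_i mod 13, x_{i+1} = (x_i − d_i)/13. The first 5 digits are (1, 0, 0, 10, 5).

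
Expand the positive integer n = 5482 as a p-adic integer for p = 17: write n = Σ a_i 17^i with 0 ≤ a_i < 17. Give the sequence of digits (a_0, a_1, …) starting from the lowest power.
(a_0, a_1, …) = (8, 16, 1, 1)

Repeated division by 17 gives the digits low-to-high: 5482 = 8 + 16·17^1 + 1·17^2 + 1·17^3. Digit sequence: (8, 16, 1, 1).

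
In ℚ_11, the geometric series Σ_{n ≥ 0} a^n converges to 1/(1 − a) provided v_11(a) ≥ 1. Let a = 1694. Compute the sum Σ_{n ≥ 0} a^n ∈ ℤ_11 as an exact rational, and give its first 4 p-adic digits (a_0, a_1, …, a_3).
Σ a^n = 1/(1 − a) = -1/1693;  first 4 digits = (1, 0, 3, 1)

v_11(a) = 2 ≥ 1, so the series converges in ℤ_11 to 1/(1 − a) = 1/(1 − 1694) = -1/1693. Expand this rational in ℤ_11: compute digits iteratively via d_i = x_i mod 11, x_{i+1} = (x_i − d_i)/11. The first 4 digits are (1, 0, 3, 1).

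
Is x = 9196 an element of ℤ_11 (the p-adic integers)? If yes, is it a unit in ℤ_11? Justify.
x ∈ ℤ_11 but not a unit; v_11(x) = 2 > 0

ℤ_11 = {x ∈ ℚ_11 : v_11(x) ≥ 0} and ℤ_11^× = {x ∈ ℤ_11 : v_11(x) = 0}. Here v_11(9196) = v_11(num) − v_11(den) = 2; compare against these criteria.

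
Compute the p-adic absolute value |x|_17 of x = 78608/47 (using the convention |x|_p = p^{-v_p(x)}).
|78608/47|_17 = 1/4913

Step 1 — compute v_17(x) by factoring powers of 17 out of the numerator and denominator: v_17(78608/47) = 3. Step 2 — apply |x|_p = p^{-v_p(x)} = 17^{-3} = 1/4913.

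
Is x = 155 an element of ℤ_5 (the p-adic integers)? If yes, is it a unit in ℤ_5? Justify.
x ∈ ℤ_5 but not a unit; v_5(x) = 1 > 0

ℤ_5 = {x ∈ ℚ_5 : v_5(x) ≥ 0} and ℤ_5^× = {x ∈ ℤ_5 : v_5(x) = 0}. Here v_5(155) = v_5(num) − v_5(den) = 1; compare against these criteria.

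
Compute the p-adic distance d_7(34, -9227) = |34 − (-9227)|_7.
d_7(34, -9227) = 1/343

Step 1 — x − y = 34 − (-9227) = 9261. Step 2 — v_7(9261) = 3 (factor: 9261 = (7^3 · 27); the sign does not affect v_p). Step 3 — |x − y|_7 = 7^{-3} = 1/343.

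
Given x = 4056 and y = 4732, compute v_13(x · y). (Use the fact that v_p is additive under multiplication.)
v_13(19192992) = 4

v_p(x) = 2 (factor: 4056 = 13^2 · 24); v_p(y) = 2 (factor: 4732 = 13^2 · 28). Additivity: v_p(xy) = v_p(x) + v_p(y) = 2 + 2 = 4. (Direct check: xy = 19192992 = 13^4 · (672).)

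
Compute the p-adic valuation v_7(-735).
v_7(-735) = 2

v_7(n) is the largest exponent k such that 7^k divides n. Factor out: -735 = -7^2 · 15. (Sign doesn't affect v_p.) So v_7(-735) = 2.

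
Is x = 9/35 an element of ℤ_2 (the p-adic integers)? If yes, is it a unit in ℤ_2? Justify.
x ∈ ℤ_2^× (unit); v_2(x) = 0

ℤ_2 = {x ∈ ℚ_2 : v_2(x) ≥ 0} and ℤ_2^× = {x ∈ ℤ_2 : v_2(x) = 0}. Here v_2(9/35) = v_2(num) − v_2(den) = 0; compare against these criteria.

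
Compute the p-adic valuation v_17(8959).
v_17(8959) = 2

v_17(n) is the largest exponent k such that 17^k divides n. Factor out: 8959 = 17^2 · 31. (Sign doesn't affect v_p.) So v_17(8959) = 2.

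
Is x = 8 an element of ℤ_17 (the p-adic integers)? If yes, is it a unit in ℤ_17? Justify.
x ∈ ℤ_17^× (unit); v_17(x) = 0

ℤ_17 = {x ∈ ℚ_17 : v_17(x) ≥ 0} and ℤ_17^× = {x ∈ ℤ_17 : v_17(x) = 0}. Here v_17(8) = v_17(num) − v_17(den) = 0; compare against these criteria.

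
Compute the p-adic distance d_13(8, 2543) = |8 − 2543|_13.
d_13(8, 2543) = 1/169

Step 1 — x − y = 8 − 2543 = -2535. Step 2 — v_13(-2535) = 2 (factor: -2535 = −(13^2 · 15); the sign does not affect v_p). Step 3 — |x − y|_13 = 13^{-2} = 1/169.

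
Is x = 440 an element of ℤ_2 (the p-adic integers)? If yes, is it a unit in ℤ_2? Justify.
x ∈ ℤ_2 but not a unit; v_2(x) = 3 > 0

ℤ_2 = {x ∈ ℚ_2 : v_2(x) ≥ 0} and ℤ_2^× = {x ∈ ℤ_2 : v_2(x) = 0}. Here v_2(440) = v_2(num) − v_2(den) = 3; compare against these criteria.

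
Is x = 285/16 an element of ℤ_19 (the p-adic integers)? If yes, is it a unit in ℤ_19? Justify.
x ∈ ℤ_19 but not a unit; v_19(x) = 1 > 0

ℤ_19 = {x ∈ ℚ_19 : v_19(x) ≥ 0} and ℤ_19^× = {x ∈ ℤ_19 : v_19(x) = 0}. Here v_19(285/16) = v_19(num) − v_19(den) = 1; compare against these criteria.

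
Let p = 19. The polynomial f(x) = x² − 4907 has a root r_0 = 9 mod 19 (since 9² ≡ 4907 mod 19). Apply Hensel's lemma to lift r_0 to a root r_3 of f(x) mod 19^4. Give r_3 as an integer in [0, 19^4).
r_3 = 30922 (mod 130321)

Hensel's recurrence: r_{i+1} = r_i − f(r_i)·(f′(r_i))^{-1} mod 19^{i+2}, with f′(x) = 2x. Iterate:
  r_0 = 9 (mod 19)
  r_1 = 237 (mod 361)
  r_2 = 3486 (mod 6859)
  r_3 = 30922 (mod 130321)
Final: r_3 = 30922, and one checks f(r_3) ≡ 0 mod 19^4.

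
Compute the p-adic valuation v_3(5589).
v_3(5589) = 5

v_3(n) is the largest exponent k such that 3^k divides n. Factor out: 5589 = 3^5 · 23. (Sign doesn't affect v_p.) So v_3(5589) = 5.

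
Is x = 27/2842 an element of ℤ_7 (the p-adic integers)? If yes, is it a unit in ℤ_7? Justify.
x ∉ ℤ_7 (v_7(x) = -2 < 0)

ℤ_7 = {x ∈ ℚ_7 : v_7(x) ≥ 0} and ℤ_7^× = {x ∈ ℤ_7 : v_7(x) = 0}. Here v_7(27/2842) = v_7(num) − v_7(den) = -2; compare against these criteria.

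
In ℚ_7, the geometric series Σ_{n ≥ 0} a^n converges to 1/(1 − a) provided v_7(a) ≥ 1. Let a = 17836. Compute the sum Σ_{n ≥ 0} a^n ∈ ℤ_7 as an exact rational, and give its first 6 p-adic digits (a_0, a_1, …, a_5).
Σ a^n = 1/(1 − a) = -1/17835;  first 6 digits = (1, 0, 0, 3, 0, 1)

v_7(a) = 3 ≥ 1, so the series converges in ℤ_7 to 1/(1 − a) = 1/(1 − 17836) = -1/17835. Expand this rational in ℤ_7: compute digits iteratively via d_i = x_i mod 7, x_{i+1} = (x_i − d_i)/7. The first 6 digits are (1, 0, 0, 3, 0, 1).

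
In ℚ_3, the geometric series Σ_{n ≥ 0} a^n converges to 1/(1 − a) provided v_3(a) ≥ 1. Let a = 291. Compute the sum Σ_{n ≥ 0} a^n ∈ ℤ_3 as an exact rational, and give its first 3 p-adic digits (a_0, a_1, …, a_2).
Σ a^n = 1/(1 − a) = -1/290;  first 3 digits = (1, 1, 0)

v_3(a) = 1 ≥ 1, so the series converges in ℤ_3 to 1/(1 − a) = 1/(1 − 291) = -1/290. Expand this rational in ℤ_3: compute digits iteratively via d_i = x_i mod 3, x_{i+1} = (x_i − d_i)/3. The first 3 digits are (1, 1, 0).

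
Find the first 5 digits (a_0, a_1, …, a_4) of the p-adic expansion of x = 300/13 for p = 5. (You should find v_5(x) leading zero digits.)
(a_0, …, a_4) = (0, 0, 4, 4, 1)

v_5(300/13) = 2, so a_0 = ... = a_1 = 0. Factor out: x = 5^2 · u with u = 12/13 a unit in ℤ_5. Expand u iteratively via a_{v+i} = u_i mod 5, u_{i+1} = (u_i − a_{v+i})/5:
  u_0 = 12/13;  a_2 = 4;  u_1 = (u_0 − 4)/5 = -8/13
  u_1 = -8/13;  a_3 = 4;  u_2 = (u_1 − 4)/5 = -12/13
  u_2 = -12/13;  a_4 = 1;  u_3 = (u_2 − 1)/5 = -5/13
Digits: (0, 0, 4, 4, 1).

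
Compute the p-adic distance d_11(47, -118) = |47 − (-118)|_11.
d_11(47, -118) = 1/11

Step 1 — x − y = 47 − (-118) = 165. Step 2 — v_11(165) = 1 (factor: 165 = (11^1 · 15); the sign does not affect v_p). Step 3 — |x − y|_11 = 11^{-1} = 1/11.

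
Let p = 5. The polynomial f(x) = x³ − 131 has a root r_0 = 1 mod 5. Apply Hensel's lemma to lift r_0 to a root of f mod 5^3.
r_2 = 111 (mod 125)

Hensel: r_{i+1} = r_i − f(r_i)/f′(r_i) mod 5^{i+2}, where f′(x) = 3x². Iterate:
  r_0 = 1 (mod 5)
  r_1 = 11 (mod 25)
  r_2 = 111 (mod 125)
Final: r = 111 with f(r) ≡ 0 mod 5^3.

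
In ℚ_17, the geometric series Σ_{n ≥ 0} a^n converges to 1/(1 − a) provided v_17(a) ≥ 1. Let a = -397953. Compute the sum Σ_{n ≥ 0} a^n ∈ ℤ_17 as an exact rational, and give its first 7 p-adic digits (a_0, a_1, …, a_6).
Σ a^n = 1/(1 − a) = 1/397954;  first 7 digits = (1, 0, 0, 4, 12, 16, 15)

v_17(a) = 3 ≥ 1, so the series converges in ℤ_17 to 1/(1 − a) = 1/(1 − (-397953)) = 1/397954. Expand this rational in ℤ_17: compute digits iteratively via d_i = x_i mod 17, x_{i+1} = (x_i − d_i)/17. The first 7 digits are (1, 0, 0, 4, 12, 16, 15).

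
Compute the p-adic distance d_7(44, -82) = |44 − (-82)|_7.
d_7(44, -82) = 1/7

Step 1 — x − y = 44 − (-82) = 126. Step 2 — v_7(126) = 1 (factor: 126 = (7^1 · 18); the sign does not affect v_p). Step 3 — |x − y|_7 = 7^{-1} = 1/7.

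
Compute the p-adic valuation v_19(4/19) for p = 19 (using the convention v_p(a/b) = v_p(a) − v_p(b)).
v_19(4/19) = -1

Factor powers of 19 from the numerator and denominator of the reduced fraction: 4 = 19^0 · 4 and 19 = 19^1 · 1. Apply v_p(a/b) = v_p(a) − v_p(b): v_19(4/19) = 0 − 1 = -1.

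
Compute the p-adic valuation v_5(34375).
v_5(34375) = 5

v_5(n) is the largest exponent k such that 5^k divides n. Factor out: 34375 = 5^5 · 11. (Sign doesn't affect v_p.) So v_5(34375) = 5.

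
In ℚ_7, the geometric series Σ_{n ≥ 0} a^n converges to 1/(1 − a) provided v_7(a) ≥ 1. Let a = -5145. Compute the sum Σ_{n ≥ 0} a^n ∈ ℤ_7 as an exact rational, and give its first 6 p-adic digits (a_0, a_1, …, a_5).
Σ a^n = 1/(1 − a) = 1/5146;  first 6 digits = (1, 0, 0, 6, 4, 6)

v_7(a) = 3 ≥ 1, so the series converges in ℤ_7 to 1/(1 − a) = 1/(1 − (-5145)) = 1/5146. Expand this rational in ℤ_7: compute digits iteratively via d_i = x_i mod 7, x_{i+1} = (x_i − d_i)/7. The first 6 digits are (1, 0, 0, 6, 4, 6).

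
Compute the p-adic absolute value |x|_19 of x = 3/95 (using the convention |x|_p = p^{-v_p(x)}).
|3/95|_19 = 19

Step 1 — compute v_19(x) by factoring powers of 19 out of the numerator and denominator: v_19(3/95) = -1. Step 2 — apply |x|_p = p^{-v_p(x)} = 19^{1} = 19.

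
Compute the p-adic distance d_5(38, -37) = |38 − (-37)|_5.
d_5(38, -37) = 1/25

Step 1 — x − y = 38 − (-37) = 75. Step 2 — v_5(75) = 2 (factor: 75 = (5^2 · 3); the sign does not affect v_p). Step 3 — |x − y|_5 = 5^{-2} = 1/25.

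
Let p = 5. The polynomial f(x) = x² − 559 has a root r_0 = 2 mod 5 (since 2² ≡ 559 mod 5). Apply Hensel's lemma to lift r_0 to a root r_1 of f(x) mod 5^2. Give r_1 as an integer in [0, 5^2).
r_1 = 22 (mod 25)

Hensel's recurrence: r_{i+1} = r_i − f(r_i)·(f′(r_i))^{-1} mod 5^{i+2}, with f′(x) = 2x. Iterate:
  r_0 = 2 (mod 5)
  r_1 = 22 (mod 25)
Final: r_1 = 22, and one checks f(r_1) ≡ 0 mod 5^2.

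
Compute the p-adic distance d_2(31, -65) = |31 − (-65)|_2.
d_2(31, -65) = 1/32

Step 1 — x − y = 31 − (-65) = 96. Step 2 — v_2(96) = 5 (factor: 96 = (2^5 · 3); the sign does not affect v_p). Step 3 — |x − y|_2 = 2^{-5} = 1/32.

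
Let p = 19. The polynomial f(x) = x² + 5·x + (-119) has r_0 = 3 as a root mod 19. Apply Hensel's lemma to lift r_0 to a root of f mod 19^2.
r_1 = 307 (mod 361)

Hensel: r_{i+1} = r_i − f(r_i)·(f′(r_i))^{-1} mod 19^{i+2}, f′(x) = 2x + 5. Iterate:
  r_0 = 3 (mod 19)
  r_1 = 307 (mod 361)
Final: r = 307 satisfies f(r) ≡ 0 mod 19^2.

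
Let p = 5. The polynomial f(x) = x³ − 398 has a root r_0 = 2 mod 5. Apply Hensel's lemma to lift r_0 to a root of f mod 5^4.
r_3 = 522 (mod 625)

Hensel: r_{i+1} = r_i − f(r_i)/f′(r_i) mod 5^{i+2}, where f′(x) = 3x². Iterate:
  r_0 = 2 (mod 5)
  r_1 = 22 (mod 25)
  r_2 = 22 (mod 125)
  r_3 = 522 (mod 625)
Final: r = 522 with f(r) ≡ 0 mod 5^4.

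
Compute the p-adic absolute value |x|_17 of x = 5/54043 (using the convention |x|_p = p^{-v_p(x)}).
|5/54043|_17 = 4913

Step 1 — compute v_17(x) by factoring powers of 17 out of the numerator and denominator: v_17(5/54043) = -3. Step 2 — apply |x|_p = p^{-v_p(x)} = 17^{3} = 4913.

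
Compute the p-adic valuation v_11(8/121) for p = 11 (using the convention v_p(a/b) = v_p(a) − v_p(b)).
v_11(8/121) = -2

Factor powers of 11 from the numerator and denominator of the reduced fraction: 8 = 11^0 · 8 and 121 = 11^2 · 1. Apply v_p(a/b) = v_p(a) − v_p(b): v_11(8/121) = 0 − 2 = -2.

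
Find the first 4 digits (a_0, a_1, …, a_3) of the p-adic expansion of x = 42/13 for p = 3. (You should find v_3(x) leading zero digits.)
(a_0, …, a_3) = (0, 2, 2, 2)

v_3(42/13) = 1, so a_0 = ... = a_0 = 0. Factor out: x = 3^1 · u with u = 14/13 a unit in ℤ_3. Expand u iteratively via a_{v+i} = u_i mod 3, u_{i+1} = (u_i − a_{v+i})/3:
  u_0 = 14/13;  a_1 = 2;  u_1 = (u_0 − 2)/3 = -4/13
  u_1 = -4/13;  a_2 = 2;  u_2 = (u_1 − 2)/3 = -10/13
  u_2 = -10/13;  a_3 = 2;  u_3 = (u_2 − 2)/3 = -12/13
Digits: (0, 2, 2, 2).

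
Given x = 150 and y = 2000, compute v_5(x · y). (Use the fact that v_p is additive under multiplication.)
v_5(300000) = 5

v_p(x) = 2 (factor: 150 = 5^2 · 6); v_p(y) = 3 (factor: 2000 = 5^3 · 16). Additivity: v_p(xy) = v_p(x) + v_p(y) = 2 + 3 = 5. (Direct check: xy = 300000 = 5^5 · (96).)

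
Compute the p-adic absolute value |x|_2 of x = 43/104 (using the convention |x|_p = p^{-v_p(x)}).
|43/104|_2 = 8

Step 1 — compute v_2(x) by factoring powers of 2 out of the numerator and denominator: v_2(43/104) = -3. Step 2 — apply |x|_p = p^{-v_p(x)} = 2^{3} = 8.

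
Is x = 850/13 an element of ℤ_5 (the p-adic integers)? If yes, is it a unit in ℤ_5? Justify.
x ∈ ℤ_5 but not a unit; v_5(x) = 2 > 0

ℤ_5 = {x ∈ ℚ_5 : v_5(x) ≥ 0} and ℤ_5^× = {x ∈ ℤ_5 : v_5(x) = 0}. Here v_5(850/13) = v_5(num) − v_5(den) = 2; compare against these criteria.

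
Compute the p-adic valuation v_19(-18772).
v_19(-18772) = 2

v_19(n) is the largest exponent k such that 19^k divides n. Factor out: -18772 = -19^2 · 52. (Sign doesn't affect v_p.) So v_19(-18772) = 2.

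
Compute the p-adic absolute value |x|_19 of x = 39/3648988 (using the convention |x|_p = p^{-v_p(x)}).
|39/3648988|_19 = 130321

Step 1 — compute v_19(x) by factoring powers of 19 out of the numerator and denominator: v_19(39/3648988) = -4. Step 2 — apply |x|_p = p^{-v_p(x)} = 19^{4} = 130321.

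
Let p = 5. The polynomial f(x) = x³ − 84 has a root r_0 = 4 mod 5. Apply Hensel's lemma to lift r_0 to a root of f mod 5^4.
r_3 = 344 (mod 625)

Hensel: r_{i+1} = r_i − f(r_i)/f′(r_i) mod 5^{i+2}, where f′(x) = 3x². Iterate:
  r_0 = 4 (mod 5)
  r_1 = 19 (mod 25)
  r_2 = 94 (mod 125)
  r_3 = 344 (mod 625)
Final: r = 344 with f(r) ≡ 0 mod 5^4.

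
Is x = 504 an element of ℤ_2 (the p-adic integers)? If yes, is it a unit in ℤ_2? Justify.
x ∈ ℤ_2 but not a unit; v_2(x) = 3 > 0

ℤ_2 = {x ∈ ℚ_2 : v_2(x) ≥ 0} and ℤ_2^× = {x ∈ ℤ_2 : v_2(x) = 0}. Here v_2(504) = v_2(num) − v_2(den) = 3; compare against these criteria.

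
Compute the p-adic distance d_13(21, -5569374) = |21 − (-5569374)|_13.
d_13(21, -5569374) = 1/371293

Step 1 — x − y = 21 − (-5569374) = 5569395. Step 2 — v_13(5569395) = 5 (factor: 5569395 = (13^5 · 15); the sign does not affect v_p). Step 3 — |x − y|_13 = 13^{-5} = 1/371293.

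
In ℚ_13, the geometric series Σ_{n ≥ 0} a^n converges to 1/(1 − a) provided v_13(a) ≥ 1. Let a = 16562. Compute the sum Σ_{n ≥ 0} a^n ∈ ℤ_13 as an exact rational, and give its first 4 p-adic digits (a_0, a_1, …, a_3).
Σ a^n = 1/(1 − a) = -1/16561;  first 4 digits = (1, 0, 7, 7)

v_13(a) = 2 ≥ 1, so the series converges in ℤ_13 to 1/(1 − a) = 1/(1 − 16562) = -1/16561. Expand this rational in ℤ_13: compute digits iteratively via d_i = x_i mod 13, x_{i+1} = (x_i − d_i)/13. The first 4 digits are (1, 0, 7, 7).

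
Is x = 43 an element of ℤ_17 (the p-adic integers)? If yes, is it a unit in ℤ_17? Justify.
x ∈ ℤ_17^× (unit); v_17(x) = 0

ℤ_17 = {x ∈ ℚ_17 : v_17(x) ≥ 0} and ℤ_17^× = {x ∈ ℤ_17 : v_17(x) = 0}. Here v_17(43) = v_17(num) − v_17(den) = 0; compare against these criteria.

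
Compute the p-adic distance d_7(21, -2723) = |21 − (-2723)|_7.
d_7(21, -2723) = 1/343

Step 1 — x − y = 21 − (-2723) = 2744. Step 2 — v_7(2744) = 3 (factor: 2744 = (7^3 · 8); the sign does not affect v_p). Step 3 — |x − y|_7 = 7^{-3} = 1/343.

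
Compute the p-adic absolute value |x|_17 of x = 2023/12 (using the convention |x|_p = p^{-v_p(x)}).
|2023/12|_17 = 1/289

Step 1 — compute v_17(x) by factoring powers of 17 out of the numerator and denominator: v_17(2023/12) = 2. Step 2 — apply |x|_p = p^{-v_p(x)} = 17^{-2} = 1/289.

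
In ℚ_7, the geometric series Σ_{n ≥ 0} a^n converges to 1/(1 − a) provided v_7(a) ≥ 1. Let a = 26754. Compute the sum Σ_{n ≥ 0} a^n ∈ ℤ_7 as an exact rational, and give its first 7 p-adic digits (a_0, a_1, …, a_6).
Σ a^n = 1/(1 − a) = -1/26753;  first 7 digits = (1, 0, 0, 1, 4, 1, 1)

v_7(a) = 3 ≥ 1, so the series converges in ℤ_7 to 1/(1 − a) = 1/(1 − 26754) = -1/26753. Expand this rational in ℤ_7: compute digits iteratively via d_i = x_i mod 7, x_{i+1} = (x_i − d_i)/7. The first 7 digits are (1, 0, 0, 1, 4, 1, 1).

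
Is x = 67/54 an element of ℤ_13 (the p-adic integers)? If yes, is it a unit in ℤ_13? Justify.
x ∈ ℤ_13^× (unit); v_13(x) = 0

ℤ_13 = {x ∈ ℚ_13 : v_13(x) ≥ 0} and ℤ_13^× = {x ∈ ℤ_13 : v_13(x) = 0}. Here v_13(67/54) = v_13(num) − v_13(den) = 0; compare against these criteria.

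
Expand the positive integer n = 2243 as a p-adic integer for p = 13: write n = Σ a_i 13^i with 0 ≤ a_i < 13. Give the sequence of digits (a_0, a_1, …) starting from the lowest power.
(a_0, a_1, …) = (7, 3, 0, 1)

Repeated division by 13 gives the digits low-to-high: 2243 = 7 + 3·13^1 + 1·13^3. Digit sequence: (7, 3, 0, 1).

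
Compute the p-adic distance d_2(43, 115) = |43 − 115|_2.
d_2(43, 115) = 1/8

Step 1 — x − y = 43 − 115 = -72. Step 2 — v_2(-72) = 3 (factor: -72 = −(2^3 · 9); the sign does not affect v_p). Step 3 — |x − y|_2 = 2^{-3} = 1/8.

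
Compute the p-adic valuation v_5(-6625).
v_5(-6625) = 3

v_5(n) is the largest exponent k such that 5^k divides n. Factor out: -6625 = -5^3 · 53. (Sign doesn't affect v_p.) So v_5(-6625) = 3.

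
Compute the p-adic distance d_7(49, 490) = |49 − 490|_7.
d_7(49, 490) = 1/49

Step 1 — x − y = 49 − 490 = -441. Step 2 — v_7(-441) = 2 (factor: -441 = −(7^2 · 9); the sign does not affect v_p). Step 3 — |x − y|_7 = 7^{-2} = 1/49.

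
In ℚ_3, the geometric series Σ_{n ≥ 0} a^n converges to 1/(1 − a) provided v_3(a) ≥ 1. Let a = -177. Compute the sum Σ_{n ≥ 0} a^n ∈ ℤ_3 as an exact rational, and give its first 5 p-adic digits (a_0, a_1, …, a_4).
Σ a^n = 1/(1 − a) = 1/178;  first 5 digits = (1, 1, 2, 2, 1)

v_3(a) = 1 ≥ 1, so the series converges in ℤ_3 to 1/(1 − a) = 1/(1 − (-177)) = 1/178. Expand this rational in ℤ_3: compute digits iteratively via d_i = x_i mod 3, x_{i+1} = (x_i − d_i)/3. The first 5 digits are (1, 1, 2, 2, 1).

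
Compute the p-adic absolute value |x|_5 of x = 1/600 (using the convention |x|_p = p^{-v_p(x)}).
|1/600|_5 = 25

Step 1 — compute v_5(x) by factoring powers of 5 out of the numerator and denominator: v_5(1/600) = -2. Step 2 — apply |x|_p = p^{-v_p(x)} = 5^{2} = 25.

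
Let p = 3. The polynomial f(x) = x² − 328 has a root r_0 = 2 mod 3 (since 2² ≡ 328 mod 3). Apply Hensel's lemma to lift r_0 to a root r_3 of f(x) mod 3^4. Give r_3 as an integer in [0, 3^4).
r_3 = 2 (mod 81)

Hensel's recurrence: r_{i+1} = r_i − f(r_i)·(f′(r_i))^{-1} mod 3^{i+2}, with f′(x) = 2x. Iterate:
  r_0 = 2 (mod 3)
  r_1 = 2 (mod 9)
  r_2 = 2 (mod 27)
  r_3 = 2 (mod 81)
Final: r_3 = 2, and one checks f(r_3) ≡ 0 mod 3^4.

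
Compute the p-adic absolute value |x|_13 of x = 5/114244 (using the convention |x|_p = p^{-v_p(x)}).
|5/114244|_13 = 28561

Step 1 — compute v_13(x) by factoring powers of 13 out of the numerator and denominator: v_13(5/114244) = -4. Step 2 — apply |x|_p = p^{-v_p(x)} = 13^{4} = 28561.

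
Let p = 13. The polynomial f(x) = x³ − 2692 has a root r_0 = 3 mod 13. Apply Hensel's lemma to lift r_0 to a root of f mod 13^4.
r_3 = 20751 (mod 28561)

Hensel: r_{i+1} = r_i − f(r_i)/f′(r_i) mod 13^{i+2}, where f′(x) = 3x². Iterate:
  r_0 = 3 (mod 13)
  r_1 = 133 (mod 169)
  r_2 = 978 (mod 2197)
  r_3 = 20751 (mod 28561)
Final: r = 20751 with f(r) ≡ 0 mod 13^4.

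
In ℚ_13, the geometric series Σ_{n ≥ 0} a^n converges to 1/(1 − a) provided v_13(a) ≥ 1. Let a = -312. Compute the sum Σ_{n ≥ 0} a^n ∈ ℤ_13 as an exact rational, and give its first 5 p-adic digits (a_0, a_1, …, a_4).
Σ a^n = 1/(1 − a) = 1/313;  first 5 digits = (1, 2, 2, 0, 9)

v_13(a) = 1 ≥ 1, so the series converges in ℤ_13 to 1/(1 − a) = 1/(1 − (-312)) = 1/313. Expand this rational in ℤ_13: compute digits iteratively via d_i = x_i mod 13, x_{i+1} = (x_i − d_i)/13. The first 5 digits are (1, 2, 2, 0, 9).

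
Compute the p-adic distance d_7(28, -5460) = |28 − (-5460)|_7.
d_7(28, -5460) = 1/343

Step 1 — x − y = 28 − (-5460) = 5488. Step 2 — v_7(5488) = 3 (factor: 5488 = (7^3 · 16); the sign does not affect v_p). Step 3 — |x − y|_7 = 7^{-3} = 1/343.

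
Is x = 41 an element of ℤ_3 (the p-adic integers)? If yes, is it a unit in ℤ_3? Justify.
x ∈ ℤ_3^× (unit); v_3(x) = 0

ℤ_3 = {x ∈ ℚ_3 : v_3(x) ≥ 0} and ℤ_3^× = {x ∈ ℤ_3 : v_3(x) = 0}. Here v_3(41) = v_3(num) − v_3(den) = 0; compare against these criteria.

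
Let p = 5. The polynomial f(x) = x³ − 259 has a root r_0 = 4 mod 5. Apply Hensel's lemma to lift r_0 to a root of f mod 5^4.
r_3 = 444 (mod 625)

Hensel: r_{i+1} = r_i − f(r_i)/f′(r_i) mod 5^{i+2}, where f′(x) = 3x². Iterate:
  r_0 = 4 (mod 5)
  r_1 = 19 (mod 25)
  r_2 = 69 (mod 125)
  r_3 = 444 (mod 625)
Final: r = 444 with f(r) ≡ 0 mod 5^4.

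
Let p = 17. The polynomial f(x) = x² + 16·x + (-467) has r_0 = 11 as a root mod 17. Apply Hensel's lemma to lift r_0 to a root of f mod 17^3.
r_2 = 776 (mod 4913)

Hensel: r_{i+1} = r_i − f(r_i)·(f′(r_i))^{-1} mod 17^{i+2}, f′(x) = 2x + 16. Iterate:
  r_0 = 11 (mod 17)
  r_1 = 198 (mod 289)
  r_2 = 776 (mod 4913)
Final: r = 776 satisfies f(r) ≡ 0 mod 17^3.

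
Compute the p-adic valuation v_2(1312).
v_2(1312) = 5

v_2(n) is the largest exponent k such that 2^k divides n. Factor out: 1312 = 2^5 · 41. (Sign doesn't affect v_p.) So v_2(1312) = 5.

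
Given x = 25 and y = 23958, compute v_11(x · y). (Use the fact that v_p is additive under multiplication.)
v_11(598950) = 3

v_p(x) = 0 (factor: 25 = 11^0 · 25); v_p(y) = 3 (factor: 23958 = 11^3 · 18). Additivity: v_p(xy) = v_p(x) + v_p(y) = 0 + 3 = 3. (Direct check: xy = 598950 = 11^3 · (450).)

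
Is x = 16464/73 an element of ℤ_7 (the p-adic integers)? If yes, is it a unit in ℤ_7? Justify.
x ∈ ℤ_7 but not a unit; v_7(x) = 3 > 0

ℤ_7 = {x ∈ ℚ_7 : v_7(x) ≥ 0} and ℤ_7^× = {x ∈ ℤ_7 : v_7(x) = 0}. Here v_7(16464/73) = v_7(num) − v_7(den) = 3; compare against these criteria.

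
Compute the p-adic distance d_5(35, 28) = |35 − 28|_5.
d_5(35, 28) = 1

Step 1 — x − y = 35 − 28 = 7. Step 2 — v_5(7) = 0 (factor: 7 = (5^0 · 7); the sign does not affect v_p). Step 3 — |x − y|_5 = 5^{0} = 1.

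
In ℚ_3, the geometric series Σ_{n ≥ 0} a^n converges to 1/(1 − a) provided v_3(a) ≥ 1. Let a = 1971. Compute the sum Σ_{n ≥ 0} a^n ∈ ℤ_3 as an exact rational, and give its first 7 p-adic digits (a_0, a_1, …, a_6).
Σ a^n = 1/(1 − a) = -1/1970;  first 7 digits = (1, 0, 0, 1, 0, 2, 0)

v_3(a) = 3 ≥ 1, so the series converges in ℤ_3 to 1/(1 − a) = 1/(1 − 1971) = -1/1970. Expand this rational in ℤ_3: compute digits iteratively via d_i = x_i mod 3, x_{i+1} = (x_i − d_i)/3. The first 7 digits are (1, 0, 0, 1, 0, 2, 0).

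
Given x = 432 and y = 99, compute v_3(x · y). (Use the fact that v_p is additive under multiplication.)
v_3(42768) = 5

v_p(x) = 3 (factor: 432 = 3^3 · 16); v_p(y) = 2 (factor: 99 = 3^2 · 11). Additivity: v_p(xy) = v_p(x) + v_p(y) = 3 + 2 = 5. (Direct check: xy = 42768 = 3^5 · (176).)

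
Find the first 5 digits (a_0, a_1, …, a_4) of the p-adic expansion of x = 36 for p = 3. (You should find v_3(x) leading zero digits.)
(a_0, …, a_4) = (0, 0, 1, 1, 0)

v_3(36) = 2, so a_0 = ... = a_1 = 0. Factor out: x = 3^2 · u with u = 4 a unit in ℤ_3. Expand u iteratively via a_{v+i} = u_i mod 3, u_{i+1} = (u_i − a_{v+i})/3:
  u_0 = 4;  a_2 = 1;  u_1 = (u_0 − 1)/3 = 1
  u_1 = 1;  a_3 = 1;  u_2 = (u_1 − 1)/3 = 0
  u_2 = 0;  a_4 = 0;  u_3 = (u_2 − 0)/3 = 0
Digits: (0, 0, 1, 1, 0).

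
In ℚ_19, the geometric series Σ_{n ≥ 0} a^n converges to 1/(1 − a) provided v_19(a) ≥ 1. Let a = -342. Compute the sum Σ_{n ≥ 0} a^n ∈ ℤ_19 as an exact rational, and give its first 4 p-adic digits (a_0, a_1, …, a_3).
Σ a^n = 1/(1 − a) = 1/343;  first 4 digits = (1, 1, 0, 18)

v_19(a) = 1 ≥ 1, so the series converges in ℤ_19 to 1/(1 − a) = 1/(1 − (-342)) = 1/343. Expand this rational in ℤ_19: compute digits iteratively via d_i = x_i mod 19, x_{i+1} = (x_i − d_i)/19. The first 4 digits are (1, 1, 0, 18).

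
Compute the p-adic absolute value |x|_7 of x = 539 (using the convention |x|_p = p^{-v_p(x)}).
|539|_7 = 1/49

Step 1 — compute v_7(x) by factoring powers of 7 out of the numerator and denominator: v_7(539) = 2. Step 2 — apply |x|_p = p^{-v_p(x)} = 7^{-2} = 1/49.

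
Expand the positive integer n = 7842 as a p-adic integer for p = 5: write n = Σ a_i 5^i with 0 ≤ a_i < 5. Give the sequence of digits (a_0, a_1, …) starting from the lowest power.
(a_0, a_1, …) = (2, 3, 3, 2, 2, 2)

Repeated division by 5 gives the digits low-to-high: 7842 = 2 + 3·5^1 + 3·5^2 + 2·5^3 + 2·5^4 + 2·5^5. Digit sequence: (2, 3, 3, 2, 2, 2).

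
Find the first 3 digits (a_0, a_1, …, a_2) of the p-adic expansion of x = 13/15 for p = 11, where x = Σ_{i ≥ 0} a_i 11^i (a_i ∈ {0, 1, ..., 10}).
(a_0, …, a_2) = (6, 1, 5)

v_11(13/15) = 0 (numerator and denominator both coprime to 11), so x ∈ ℤ_11^×. Compute digits iteratively via a_i = x_i mod 11, x_{i+1} = (x_i − a_i)/11, with x_0 = x:
  x_0 = 13/15;  a_0 = 6;  x_1 = (x_0 − 6)/11 = -7/15
  x_1 = -7/15;  a_1 = 1;  x_2 = (x_1 − 1)/11 = -2/15
  x_2 = -2/15;  a_2 = 5;  x_3 = (x_2 − 5)/11 = -7/15
Digits: (6, 1, 5).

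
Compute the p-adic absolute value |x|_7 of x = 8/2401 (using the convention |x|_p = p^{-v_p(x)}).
|8/2401|_7 = 2401

Step 1 — compute v_7(x) by factoring powers of 7 out of the numerator and denominator: v_7(8/2401) = -4. Step 2 — apply |x|_p = p^{-v_p(x)} = 7^{4} = 2401.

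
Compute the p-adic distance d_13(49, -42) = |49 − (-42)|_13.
d_13(49, -42) = 1/13

Step 1 — x − y = 49 − (-42) = 91. Step 2 — v_13(91) = 1 (factor: 91 = (13^1 · 7); the sign does not affect v_p). Step 3 — |x − y|_13 = 13^{-1} = 1/13.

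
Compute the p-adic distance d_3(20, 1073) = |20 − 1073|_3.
d_3(20, 1073) = 1/81

Step 1 — x − y = 20 − 1073 = -1053. Step 2 — v_3(-1053) = 4 (factor: -1053 = −(3^4 · 13); the sign does not affect v_p). Step 3 — |x − y|_3 = 3^{-4} = 1/81.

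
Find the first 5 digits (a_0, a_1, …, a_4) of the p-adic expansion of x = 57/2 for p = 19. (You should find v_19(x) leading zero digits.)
(a_0, …, a_4) = (0, 11, 9, 9, 9)

v_19(57/2) = 1, so a_0 = ... = a_0 = 0. Factor out: x = 19^1 · u with u = 3/2 a unit in ℤ_19. Expand u iteratively via a_{v+i} = u_i mod 19, u_{i+1} = (u_i − a_{v+i})/19:
  u_0 = 3/2;  a_1 = 11;  u_1 = (u_0 − 11)/19 = -1/2
  u_1 = -1/2;  a_2 = 9;  u_2 = (u_1 − 9)/19 = -1/2
  u_2 = -1/2;  a_3 = 9;  u_3 = (u_2 − 9)/19 = -1/2
  u_3 = -1/2;  a_4 = 9;  u_4 = (u_3 − 9)/19 = -1/2
Digits: (0, 11, 9, 9, 9).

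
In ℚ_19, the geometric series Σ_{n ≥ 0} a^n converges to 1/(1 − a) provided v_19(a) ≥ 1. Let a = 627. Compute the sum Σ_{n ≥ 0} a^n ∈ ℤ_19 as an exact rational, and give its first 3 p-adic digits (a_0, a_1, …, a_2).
Σ a^n = 1/(1 − a) = -1/626;  first 3 digits = (1, 14, 7)

v_19(a) = 1 ≥ 1, so the series converges in ℤ_19 to 1/(1 − a) = 1/(1 − 627) = -1/626. Expand this rational in ℤ_19: compute digits iteratively via d_i = x_i mod 19, x_{i+1} = (x_i − d_i)/19. The first 3 digits are (1, 14, 7).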